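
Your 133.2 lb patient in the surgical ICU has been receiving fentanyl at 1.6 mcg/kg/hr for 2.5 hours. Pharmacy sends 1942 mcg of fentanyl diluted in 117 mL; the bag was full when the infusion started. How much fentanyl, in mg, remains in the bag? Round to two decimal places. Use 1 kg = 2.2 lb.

Weight = 133.2 lb ÷ 2.2 lb/kg = 60.54545 kg
Dose = 1.6 mcg/kg/hr × 60.54545 kg = 96.87273 mcg/hr
Concentration = 1942 mcg ÷ 117 mL = 16.59829 mcg/mL
Rate = 96.87273 mcg/hr ÷ 16.59829 mcg/mL = 5.836307 mL/hr
Volume infused = 5.836307 mL/hr × 2.5 hr = 14.59077 mL
Volume remaining = 117 − 14.59077 = 102.4092 mL
Drug remaining = 102.4092 mL × 16.59829 mcg/mL = 1699.818 mcg = 1.699818 mg

1.70 mg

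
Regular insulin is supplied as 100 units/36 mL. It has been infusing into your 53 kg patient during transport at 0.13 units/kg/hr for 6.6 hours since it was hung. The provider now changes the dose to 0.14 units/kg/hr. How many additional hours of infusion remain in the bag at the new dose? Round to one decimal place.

7.3 hours

Initial rate:
Dose = 0.13 units/kg/hr × 53 kg = 6.89 units/hr
Concentration = 100 units ÷ 36 mL = 2.777778 units/mL
Rate = 6.89 units/hr ÷ 2.777778 units/mL = 2.4804 mL/hr
Volume infused so far = 2.4804 mL/hr × 6.6 hr = 16.37064 mL
Volume remaining = 36 − 16.37064 = 19.62936 mL
New rate:
Dose = 0.14 units/kg/hr × 53 kg = 7.42 units/hr
Rate = 7.42 units/hr ÷ 2.777778 units/mL = 2.6712 mL/hr
Time remaining = 19.62936 mL ÷ 2.6712 mL/hr = 7.348518 hr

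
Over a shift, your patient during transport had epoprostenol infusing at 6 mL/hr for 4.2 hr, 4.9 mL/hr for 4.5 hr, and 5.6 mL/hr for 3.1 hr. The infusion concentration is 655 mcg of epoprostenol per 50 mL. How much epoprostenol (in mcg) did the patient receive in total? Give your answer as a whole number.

846 mcg

Concentration = 655 mcg ÷ 50 mL = 13.1 mcg/mL
Stage 1: 6 mL/hr × 4.2 hr = 25.2 mL → 25.2 mL × 13.1 mcg/mL = 330.12 mcg
Stage 2: 4.9 mL/hr × 4.5 hr = 22.05 mL → 22.05 mL × 13.1 mcg/mL = 288.855 mcg
Stage 3: 5.6 mL/hr × 3.1 hr = 17.36 mL → 17.36 mL × 13.1 mcg/mL = 227.416 mcg
Total = 330.12 + 288.855 + 227.416 = 846.391 mcg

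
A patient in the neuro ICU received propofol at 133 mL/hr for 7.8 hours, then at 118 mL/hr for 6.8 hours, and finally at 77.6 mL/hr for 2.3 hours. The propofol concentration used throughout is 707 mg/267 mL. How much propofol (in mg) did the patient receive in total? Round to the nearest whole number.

Concentration = 707 mg ÷ 267 mL = 2.64794 mg/mL
Stage 1: 133 mL/hr × 7.8 hr = 1037.4 mL → 1037.4 mL × 2.64794 mg/mL = 2746.973 mg
Stage 2: 118 mL/hr × 6.8 hr = 802.4 mL → 802.4 mL × 2.64794 mg/mL = 2124.707 mg
Stage 3: 77.6 mL/hr × 2.3 hr = 178.48 mL → 178.48 mL × 2.64794 mg/mL = 472.6043 mg
Total = 2746.973 + 2124.707 + 472.6043 = 5344.284 mg

5344 mg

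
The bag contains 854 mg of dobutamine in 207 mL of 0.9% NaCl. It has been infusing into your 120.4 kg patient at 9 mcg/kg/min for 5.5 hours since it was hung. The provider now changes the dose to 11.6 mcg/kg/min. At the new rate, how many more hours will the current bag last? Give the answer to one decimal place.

Initial rate:
Dose = 9 mcg/kg/min × 120.4 kg = 1083.6 mcg/min
1083.6 mcg/min × 60 min/hr = 65016 mcg/hr
Concentration = 854 mg ÷ 207 mL = 4.125604 mg/mL = 4125.604 mcg/mL
Rate = 65016 mcg/hr ÷ 4125.604 mcg/mL = 15.75915 mL/hr
Volume infused so far = 15.75915 mL/hr × 5.5 hr = 86.67531 mL
Volume remaining = 207 − 86.67531 = 120.3247 mL
New rate:
Dose = 11.6 mcg/kg/min × 120.4 kg = 1396.64 mcg/min
1396.64 mcg/min × 60 min/hr = 83798.4 mcg/hr
Rate = 83798.4 mcg/hr ÷ 4125.604 mcg/mL = 20.31179 mL/hr
Time remaining = 120.3247 mL ÷ 20.31179 mL/hr = 5.923884 hr

5.9 hours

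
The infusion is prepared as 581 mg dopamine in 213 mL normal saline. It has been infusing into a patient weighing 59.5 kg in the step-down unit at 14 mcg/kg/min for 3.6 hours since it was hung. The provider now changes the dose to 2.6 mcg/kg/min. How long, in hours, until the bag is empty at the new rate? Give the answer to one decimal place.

43.2 hours

Initial rate:
Dose = 14 mcg/kg/min × 59.5 kg = 833 mcg/min
833 mcg/min × 60 min/hr = 49980 mcg/hr
Concentration = 581 mg ÷ 213 mL = 2.7277 mg/mL = 2727.7 mcg/mL
Rate = 49980 mcg/hr ÷ 2727.7 mcg/mL = 18.32313 mL/hr
Volume infused so far = 18.32313 mL/hr × 3.6 hr = 65.96328 mL
Volume remaining = 213 − 65.96328 = 147.0367 mL
New rate:
Dose = 2.6 mcg/kg/min × 59.5 kg = 154.7 mcg/min
154.7 mcg/min × 60 min/hr = 9282 mcg/hr
Rate = 9282 mcg/hr ÷ 2727.7 mcg/mL = 3.402867 mL/hr
Time remaining = 147.0367 mL ÷ 3.402867 mL/hr = 43.20965 hr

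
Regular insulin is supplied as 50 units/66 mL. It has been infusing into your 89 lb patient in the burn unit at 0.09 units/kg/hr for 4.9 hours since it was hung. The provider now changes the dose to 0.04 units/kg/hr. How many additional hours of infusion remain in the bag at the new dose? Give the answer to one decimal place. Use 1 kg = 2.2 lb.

19.9 hours

Initial rate:
Weight = 89 lb ÷ 2.2 lb/kg = 40.45455 kg
Dose = 0.09 units/kg/hr × 40.45455 kg = 3.640909 units/hr
Concentration = 50 units ÷ 66 mL = 0.7575758 units/mL
Rate = 3.640909 units/hr ÷ 0.7575758 units/mL = 4.806 mL/hr
Volume infused so far = 4.806 mL/hr × 4.9 hr = 23.5494 mL
Volume remaining = 66 − 23.5494 = 42.4506 mL
New rate:
Dose = 0.04 units/kg/hr × 40.45455 kg = 1.618182 units/hr
Rate = 1.618182 units/hr ÷ 0.7575758 units/mL = 2.136 mL/hr
Time remaining = 42.4506 mL ÷ 2.136 mL/hr = 19.87388 hr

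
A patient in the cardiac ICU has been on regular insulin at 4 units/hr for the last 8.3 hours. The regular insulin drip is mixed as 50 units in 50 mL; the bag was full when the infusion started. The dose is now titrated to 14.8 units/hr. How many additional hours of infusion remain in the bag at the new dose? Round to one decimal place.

Initial rate:
Concentration = 50 units ÷ 50 mL = 1 units/mL
Rate = 4 units/hr ÷ 1 units/mL = 4 mL/hr
Volume infused so far = 4 mL/hr × 8.3 hr = 33.2 mL
Volume remaining = 50 − 33.2 = 16.8 mL
New rate:
Rate = 14.8 units/hr ÷ 1 units/mL = 14.8 mL/hr
Time remaining = 16.8 mL ÷ 14.8 mL/hr = 1.135135 hr

1.1 hours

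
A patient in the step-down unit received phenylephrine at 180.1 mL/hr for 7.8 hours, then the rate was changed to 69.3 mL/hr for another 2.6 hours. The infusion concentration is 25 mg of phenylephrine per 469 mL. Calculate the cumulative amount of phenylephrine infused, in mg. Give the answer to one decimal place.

84.5 mg

Concentration = 25 mg ÷ 469 mL = 0.0533049 mg/mL
Stage 1: 180.1 mL/hr × 7.8 hr = 1404.78 mL → 1404.78 mL × 0.0533049 mg/mL = 74.88166 mg
Stage 2: 69.3 mL/hr × 2.6 hr = 180.18 mL → 180.18 mL × 0.0533049 mg/mL = 9.604478 mg
Total = 74.88166 + 9.604478 = 84.48614 mg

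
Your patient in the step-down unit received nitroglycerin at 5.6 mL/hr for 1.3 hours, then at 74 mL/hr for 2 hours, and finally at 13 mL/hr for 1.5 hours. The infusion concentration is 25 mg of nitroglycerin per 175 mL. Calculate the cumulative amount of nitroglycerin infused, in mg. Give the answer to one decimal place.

25.0 mg

Concentration = 25 mg ÷ 175 mL = 0.1428571 mg/mL
Stage 1: 5.6 mL/hr × 1.3 hr = 7.28 mL → 7.28 mL × 0.1428571 mg/mL = 1.04 mg
Stage 2: 74 mL/hr × 2 hr = 148 mL → 148 mL × 0.1428571 mg/mL = 21.14286 mg
Stage 3: 13 mL/hr × 1.5 hr = 19.5 mL → 19.5 mL × 0.1428571 mg/mL = 2.785714 mg
Total = 1.04 + 21.14286 + 2.785714 = 24.96857 mg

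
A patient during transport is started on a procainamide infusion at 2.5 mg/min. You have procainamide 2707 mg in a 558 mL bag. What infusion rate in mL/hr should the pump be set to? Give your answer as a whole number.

2.5 mg/min × 60 min/hr = 150 mg/hr
Concentration = 2707 mg ÷ 558 mL = 4.851254 mg/mL
Rate = 150 mg/hr ÷ 4.851254 mg/mL = 30.91984 mL/hr

31 mL/hr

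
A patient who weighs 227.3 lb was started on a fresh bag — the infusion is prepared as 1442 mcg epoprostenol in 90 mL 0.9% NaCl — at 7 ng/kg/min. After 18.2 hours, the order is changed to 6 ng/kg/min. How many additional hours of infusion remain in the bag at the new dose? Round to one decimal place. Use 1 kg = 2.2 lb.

Initial rate:
Weight = 227.3 lb ÷ 2.2 lb/kg = 103.3182 kg
Dose = 7 ng/kg/min × 103.3182 kg = 723.2273 ng/min
723.2273 ng/min × 60 min/hr = 43393.64 ng/hr
Concentration = 1442 mcg ÷ 90 mL = 16.02222 mcg/mL = 16022.22 ng/mL
Rate = 43393.64 ng/hr ÷ 16022.22 ng/mL = 2.708341 mL/hr
Volume infused so far = 2.708341 mL/hr × 18.2 hr = 49.2918 mL
Volume remaining = 90 − 49.2918 = 40.7082 mL
New rate:
Dose = 6 ng/kg/min × 103.3182 kg = 619.9091 ng/min
619.9091 ng/min × 60 min/hr = 37194.55 ng/hr
Rate = 37194.55 ng/hr ÷ 16022.22 ng/mL = 2.321435 mL/hr
Time remaining = 40.7082 mL ÷ 2.321435 mL/hr = 17.53579 hr

17.5 hours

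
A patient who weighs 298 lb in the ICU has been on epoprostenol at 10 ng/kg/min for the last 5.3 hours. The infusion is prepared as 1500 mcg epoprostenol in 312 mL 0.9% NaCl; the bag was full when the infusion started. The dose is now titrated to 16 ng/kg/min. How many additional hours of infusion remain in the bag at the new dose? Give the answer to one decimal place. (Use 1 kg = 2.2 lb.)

8.2 hours

Initial rate:
Weight = 298 lb ÷ 2.2 lb/kg = 135.4545 kg
Dose = 10 ng/kg/min × 135.4545 kg = 1354.545 ng/min
1354.545 ng/min × 60 min/hr = 81272.73 ng/hr
Concentration = 1500 mcg ÷ 312 mL = 4.807692 mcg/mL = 4807.692 ng/mL
Rate = 81272.73 ng/hr ÷ 4807.692 ng/mL = 16.90473 mL/hr
Volume infused so far = 16.90473 mL/hr × 5.3 hr = 89.59505 mL
Volume remaining = 312 − 89.59505 = 222.4049 mL
New rate:
Dose = 16 ng/kg/min × 135.4545 kg = 2167.273 ng/min
2167.273 ng/min × 60 min/hr = 130036.4 ng/hr
Rate = 130036.4 ng/hr ÷ 4807.692 ng/mL = 27.04756 mL/hr
Time remaining = 222.4049 mL ÷ 27.04756 mL/hr = 8.222735 hr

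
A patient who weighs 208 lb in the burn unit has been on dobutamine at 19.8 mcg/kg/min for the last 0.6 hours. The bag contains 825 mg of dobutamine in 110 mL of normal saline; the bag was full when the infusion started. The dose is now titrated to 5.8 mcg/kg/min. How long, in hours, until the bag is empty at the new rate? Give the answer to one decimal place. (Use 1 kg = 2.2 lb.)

23.0 hours

Initial rate:
Weight = 208 lb ÷ 2.2 lb/kg = 94.54545 kg
Dose = 19.8 mcg/kg/min × 94.54545 kg = 1872 mcg/min
1872 mcg/min × 60 min/hr = 112320 mcg/hr
Concentration = 825 mg ÷ 110 mL = 7.5 mg/mL = 7500 mcg/mL
Rate = 112320 mcg/hr ÷ 7500 mcg/mL = 14.976 mL/hr
Volume infused so far = 14.976 mL/hr × 0.6 hr = 8.9856 mL
Volume remaining = 110 − 8.9856 = 101.0144 mL
New rate:
Dose = 5.8 mcg/kg/min × 94.54545 kg = 548.3636 mcg/min
548.3636 mcg/min × 60 min/hr = 32901.82 mcg/hr
Rate = 32901.82 mcg/hr ÷ 7500 mcg/mL = 4.386909 mL/hr
Time remaining = 101.0144 mL ÷ 4.386909 mL/hr = 23.02633 hr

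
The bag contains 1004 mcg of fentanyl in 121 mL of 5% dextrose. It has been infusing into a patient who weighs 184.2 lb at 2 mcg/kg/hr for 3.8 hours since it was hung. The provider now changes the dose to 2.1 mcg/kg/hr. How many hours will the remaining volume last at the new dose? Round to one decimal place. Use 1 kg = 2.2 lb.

2.1 hours

Initial rate:
Weight = 184.2 lb ÷ 2.2 lb/kg = 83.72727 kg
Dose = 2 mcg/kg/hr × 83.72727 kg = 167.4545 mcg/hr
Concentration = 1004 mcg ÷ 121 mL = 8.297521 mcg/mL
Rate = 167.4545 mcg/hr ÷ 8.297521 mcg/mL = 20.18127 mL/hr
Volume infused so far = 20.18127 mL/hr × 3.8 hr = 76.68884 mL
Volume remaining = 121 − 76.68884 = 44.31116 mL
New rate:
Dose = 2.1 mcg/kg/hr × 83.72727 kg = 175.8273 mcg/hr
Rate = 175.8273 mcg/hr ÷ 8.297521 mcg/mL = 21.19034 mL/hr
Time remaining = 44.31116 mL ÷ 21.19034 mL/hr = 2.091102 hr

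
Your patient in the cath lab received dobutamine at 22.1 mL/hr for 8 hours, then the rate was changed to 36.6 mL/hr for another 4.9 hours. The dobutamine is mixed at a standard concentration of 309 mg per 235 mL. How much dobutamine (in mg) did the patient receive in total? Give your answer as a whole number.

Concentration = 309 mg ÷ 235 mL = 1.314894 mg/mL
Stage 1: 22.1 mL/hr × 8 hr = 176.8 mL → 176.8 mL × 1.314894 mg/mL = 232.4732 mg
Stage 2: 36.6 mL/hr × 4.9 hr = 179.34 mL → 179.34 mL × 1.314894 mg/mL = 235.813 mg
Total = 232.4732 + 235.813 = 468.2862 mg

468 mg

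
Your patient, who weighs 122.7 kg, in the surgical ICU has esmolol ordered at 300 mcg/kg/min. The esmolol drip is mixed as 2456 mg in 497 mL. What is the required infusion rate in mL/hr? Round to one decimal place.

Dose = 300 mcg/kg/min × 122.7 kg = 36810 mcg/min
36810 mcg/min × 60 min/hr = 2208600 mcg/hr
Concentration = 2456 mg ÷ 497 mL = 4.94165 mg/mL = 4941.65 mcg/mL
Rate = 2208600 mcg/hr ÷ 4941.65 mcg/mL = 446.9357 mL/hr

446.9 mL/hr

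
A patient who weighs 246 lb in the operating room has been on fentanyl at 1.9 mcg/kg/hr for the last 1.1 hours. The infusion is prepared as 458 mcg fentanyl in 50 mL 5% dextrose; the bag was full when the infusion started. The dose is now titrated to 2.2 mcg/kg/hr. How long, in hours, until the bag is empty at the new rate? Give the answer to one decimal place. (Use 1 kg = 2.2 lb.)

Initial rate:
Weight = 246 lb ÷ 2.2 lb/kg = 111.8182 kg
Dose = 1.9 mcg/kg/hr × 111.8182 kg = 212.4545 mcg/hr
Concentration = 458 mcg ÷ 50 mL = 9.16 mcg/mL
Rate = 212.4545 mcg/hr ÷ 9.16 mcg/mL = 23.19373 mL/hr
Volume infused so far = 23.19373 mL/hr × 1.1 hr = 25.5131 mL
Volume remaining = 50 − 25.5131 = 24.4869 mL
New rate:
Dose = 2.2 mcg/kg/hr × 111.8182 kg = 246 mcg/hr
Rate = 246 mcg/hr ÷ 9.16 mcg/mL = 26.8559 mL/hr
Time remaining = 24.4869 mL ÷ 26.8559 mL/hr = 0.9117886 hr

0.9 hours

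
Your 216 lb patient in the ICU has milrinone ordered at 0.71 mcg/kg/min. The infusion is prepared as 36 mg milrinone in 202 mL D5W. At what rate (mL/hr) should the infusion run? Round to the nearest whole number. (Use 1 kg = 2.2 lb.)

23 mL/hr

Weight = 216 lb ÷ 2.2 lb/kg = 98.18182 kg
Dose = 0.71 mcg/kg/min × 98.18182 kg = 69.70909 mcg/min
69.70909 mcg/min × 60 min/hr = 4182.545 mcg/hr
Concentration = 36 mg ÷ 202 mL = 0.1782178 mg/mL = 178.2178 mcg/mL
Rate = 4182.545 mcg/hr ÷ 178.2178 mcg/mL = 23.46873 mL/hr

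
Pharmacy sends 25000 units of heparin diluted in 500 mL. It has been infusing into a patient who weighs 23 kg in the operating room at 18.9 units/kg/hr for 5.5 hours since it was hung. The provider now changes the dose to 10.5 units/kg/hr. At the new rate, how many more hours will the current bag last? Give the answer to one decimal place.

93.6 hours

Initial rate:
Dose = 18.9 units/kg/hr × 23 kg = 434.7 units/hr
Concentration = 25000 units ÷ 500 mL = 50 units/mL
Rate = 434.7 units/hr ÷ 50 units/mL = 8.694 mL/hr
Volume infused so far = 8.694 mL/hr × 5.5 hr = 47.817 mL
Volume remaining = 500 − 47.817 = 452.183 mL
New rate:
Dose = 10.5 units/kg/hr × 23 kg = 241.5 units/hr
Rate = 241.5 units/hr ÷ 50 units/mL = 4.83 mL/hr
Time remaining = 452.183 mL ÷ 4.83 mL/hr = 93.61967 hr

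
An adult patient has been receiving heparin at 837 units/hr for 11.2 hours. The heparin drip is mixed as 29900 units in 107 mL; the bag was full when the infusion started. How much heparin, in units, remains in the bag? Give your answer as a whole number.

20526 units

Concentration = 29900 units ÷ 107 mL = 279.4393 units/mL
Rate = 837 units/hr ÷ 279.4393 units/mL = 2.995284 mL/hr
Volume infused = 2.995284 mL/hr × 11.2 hr = 33.54718 mL
Volume remaining = 107 − 33.54718 = 73.45282 mL
Drug remaining = 73.45282 mL × 279.4393 units/mL = 20525.6 units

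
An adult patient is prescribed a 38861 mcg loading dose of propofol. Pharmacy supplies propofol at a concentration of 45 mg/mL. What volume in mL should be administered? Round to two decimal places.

0.86 mL

Concentration = 45 mg/mL = 45000 mcg/mL
Volume = 38861 mcg ÷ 45000 mcg/mL = 0.8635778 mL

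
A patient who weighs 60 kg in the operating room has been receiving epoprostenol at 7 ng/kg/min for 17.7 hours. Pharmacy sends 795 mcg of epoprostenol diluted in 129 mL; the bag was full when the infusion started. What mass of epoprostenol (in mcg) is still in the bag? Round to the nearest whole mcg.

Dose = 7 ng/kg/min × 60 kg = 420 ng/min
420 ng/min × 60 min/hr = 25200 ng/hr
Concentration = 795 mcg ÷ 129 mL = 6.162791 mcg/mL = 6162.791 ng/mL
Rate = 25200 ng/hr ÷ 6162.791 ng/mL = 4.089057 mL/hr
Volume infused = 4.089057 mL/hr × 17.7 hr = 72.3763 mL
Volume remaining = 129 − 72.3763 = 56.6237 mL
Drug remaining = 56.6237 mL × 6162.791 ng/mL = 348960 ng = 348.96 mcg

349 mcg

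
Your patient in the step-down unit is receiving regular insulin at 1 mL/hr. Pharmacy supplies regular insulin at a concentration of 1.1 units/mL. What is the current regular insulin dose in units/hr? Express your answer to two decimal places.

1.10 units/hr

Drug rate = 1 mL/hr × 1.1 units/mL = 1.1 units/hr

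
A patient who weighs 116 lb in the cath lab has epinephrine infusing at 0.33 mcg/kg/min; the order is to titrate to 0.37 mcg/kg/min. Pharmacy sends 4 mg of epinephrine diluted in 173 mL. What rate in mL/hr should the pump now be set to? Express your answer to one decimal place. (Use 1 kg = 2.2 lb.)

Weight = 116 lb ÷ 2.2 lb/kg = 52.72727 kg
Dose = 0.37 mcg/kg/min × 52.72727 kg = 19.50909 mcg/min
19.50909 mcg/min × 60 min/hr = 1170.545 mcg/hr
Concentration = 4 mg ÷ 173 mL = 0.02312139 mg/mL = 23.12139 mcg/mL
Rate = 1170.545 mcg/hr ÷ 23.12139 mcg/mL = 50.62609 mL/hr

50.6 mL/hr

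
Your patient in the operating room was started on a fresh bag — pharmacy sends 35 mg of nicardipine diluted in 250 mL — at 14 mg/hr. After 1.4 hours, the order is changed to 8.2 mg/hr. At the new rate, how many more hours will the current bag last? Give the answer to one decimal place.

1.9 hours

Initial rate:
Concentration = 35 mg ÷ 250 mL = 0.14 mg/mL
Rate = 14 mg/hr ÷ 0.14 mg/mL = 100 mL/hr
Volume infused so far = 100 mL/hr × 1.4 hr = 140 mL
Volume remaining = 250 − 140 = 110 mL
New rate:
Rate = 8.2 mg/hr ÷ 0.14 mg/mL = 58.57143 mL/hr
Time remaining = 110 mL ÷ 58.57143 mL/hr = 1.878049 hr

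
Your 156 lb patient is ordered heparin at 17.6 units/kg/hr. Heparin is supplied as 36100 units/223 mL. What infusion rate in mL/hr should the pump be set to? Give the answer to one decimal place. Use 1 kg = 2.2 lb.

7.7 mL/hr

Weight = 156 lb ÷ 2.2 lb/kg = 70.90909 kg
Dose = 17.6 units/kg/hr × 70.90909 kg = 1248 units/hr
Concentration = 36100 units ÷ 223 mL = 161.8834 units/mL
Rate = 1248 units/hr ÷ 161.8834 units/mL = 7.709252 mL/hr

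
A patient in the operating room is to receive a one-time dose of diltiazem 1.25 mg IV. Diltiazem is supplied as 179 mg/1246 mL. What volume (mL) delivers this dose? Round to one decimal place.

8.7 mL

Concentration = 179 mg ÷ 1246 mL = 0.1436597 mg/mL
Volume = 1.25 mg ÷ 0.1436597 mg/mL = 8.701117 mL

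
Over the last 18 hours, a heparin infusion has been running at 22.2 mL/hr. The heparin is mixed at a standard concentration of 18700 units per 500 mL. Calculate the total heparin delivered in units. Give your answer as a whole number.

Concentration = 18700 units ÷ 500 mL = 37.4 units/mL
Drug rate = 22.2 mL/hr × 37.4 units/mL = 830.28 units/hr
Total = 830.28 units/hr × 18 hr = 14945.04 units

14945 units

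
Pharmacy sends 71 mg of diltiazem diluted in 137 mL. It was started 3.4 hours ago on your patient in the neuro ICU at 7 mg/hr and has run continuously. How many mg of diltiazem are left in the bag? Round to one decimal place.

47.2 mg

Concentration = 71 mg ÷ 137 mL = 0.5182482 mg/mL
Rate = 7 mg/hr ÷ 0.5182482 mg/mL = 13.50704 mL/hr
Volume infused = 13.50704 mL/hr × 3.4 hr = 45.92394 mL
Volume remaining = 137 − 45.92394 = 91.07606 mL
Drug remaining = 91.07606 mL × 0.5182482 mg/mL = 47.2 mg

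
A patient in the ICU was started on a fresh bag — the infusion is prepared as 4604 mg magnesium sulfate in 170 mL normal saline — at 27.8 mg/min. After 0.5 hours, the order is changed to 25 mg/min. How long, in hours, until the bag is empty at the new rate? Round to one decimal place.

2.5 hours

Initial rate:
27.8 mg/min × 60 min/hr = 1668 mg/hr
Concentration = 4604 mg ÷ 170 mL = 27.08235 mg/mL
Rate = 1668 mg/hr ÷ 27.08235 mg/mL = 61.58992 mL/hr
Volume infused so far = 61.58992 mL/hr × 0.5 hr = 30.79496 mL
Volume remaining = 170 − 30.79496 = 139.205 mL
New rate:
25 mg/min × 60 min/hr = 1500 mg/hr
Rate = 1500 mg/hr ÷ 27.08235 mg/mL = 55.38662 mL/hr
Time remaining = 139.205 mL ÷ 55.38662 mL/hr = 2.513333 hr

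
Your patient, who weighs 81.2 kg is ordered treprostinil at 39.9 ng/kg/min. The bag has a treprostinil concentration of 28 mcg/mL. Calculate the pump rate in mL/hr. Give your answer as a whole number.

Dose = 39.9 ng/kg/min × 81.2 kg = 3239.88 ng/min
3239.88 ng/min × 60 min/hr = 194392.8 ng/hr
Concentration = 28 mcg/mL = 28000 ng/mL
Rate = 194392.8 ng/hr ÷ 28000 ng/mL = 6.9426 mL/hr

7 mL/hr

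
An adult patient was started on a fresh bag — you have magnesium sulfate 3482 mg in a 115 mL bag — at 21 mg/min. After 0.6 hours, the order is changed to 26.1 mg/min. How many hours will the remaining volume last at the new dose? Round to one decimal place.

Initial rate:
21 mg/min × 60 min/hr = 1260 mg/hr
Concentration = 3482 mg ÷ 115 mL = 30.27826 mg/mL
Rate = 1260 mg/hr ÷ 30.27826 mg/mL = 41.61401 mL/hr
Volume infused so far = 41.61401 mL/hr × 0.6 hr = 24.96841 mL
Volume remaining = 115 − 24.96841 = 90.03159 mL
New rate:
26.1 mg/min × 60 min/hr = 1566 mg/hr
Rate = 1566 mg/hr ÷ 30.27826 mg/mL = 51.72028 mL/hr
Time remaining = 90.03159 mL ÷ 51.72028 mL/hr = 1.740741 hr

1.7 hours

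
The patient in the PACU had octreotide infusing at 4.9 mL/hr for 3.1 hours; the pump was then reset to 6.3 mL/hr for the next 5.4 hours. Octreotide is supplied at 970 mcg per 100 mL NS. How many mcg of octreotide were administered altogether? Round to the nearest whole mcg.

477 mcg

Concentration = 970 mcg ÷ 100 mL = 9.7 mcg/mL
Stage 1: 4.9 mL/hr × 3.1 hr = 15.19 mL → 15.19 mL × 9.7 mcg/mL = 147.343 mcg
Stage 2: 6.3 mL/hr × 5.4 hr = 34.02 mL → 34.02 mL × 9.7 mcg/mL = 329.994 mcg
Total = 147.343 + 329.994 = 477.337 mcg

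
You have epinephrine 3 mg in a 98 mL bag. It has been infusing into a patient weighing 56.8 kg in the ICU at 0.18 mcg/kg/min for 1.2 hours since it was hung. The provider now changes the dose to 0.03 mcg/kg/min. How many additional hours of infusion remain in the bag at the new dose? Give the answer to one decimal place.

22.1 hours

Initial rate:
Dose = 0.18 mcg/kg/min × 56.8 kg = 10.224 mcg/min
10.224 mcg/min × 60 min/hr = 613.44 mcg/hr
Concentration = 3 mg ÷ 98 mL = 0.03061224 mg/mL = 30.61224 mcg/mL
Rate = 613.44 mcg/hr ÷ 30.61224 mcg/mL = 20.03904 mL/hr
Volume infused so far = 20.03904 mL/hr × 1.2 hr = 24.04685 mL
Volume remaining = 98 − 24.04685 = 73.95315 mL
New rate:
Dose = 0.03 mcg/kg/min × 56.8 kg = 1.704 mcg/min
1.704 mcg/min × 60 min/hr = 102.24 mcg/hr
Rate = 102.24 mcg/hr ÷ 30.61224 mcg/mL = 3.33984 mL/hr
Time remaining = 73.95315 mL ÷ 3.33984 mL/hr = 22.14272 hr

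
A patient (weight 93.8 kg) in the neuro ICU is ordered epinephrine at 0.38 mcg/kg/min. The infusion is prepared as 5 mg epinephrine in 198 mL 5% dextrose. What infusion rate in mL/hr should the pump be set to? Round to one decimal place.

84.7 mL/hr

Dose = 0.38 mcg/kg/min × 93.8 kg = 35.644 mcg/min
35.644 mcg/min × 60 min/hr = 2138.64 mcg/hr
Concentration = 5 mg ÷ 198 mL = 0.02525253 mg/mL = 25.25253 mcg/mL
Rate = 2138.64 mcg/hr ÷ 25.25253 mcg/mL = 84.69014 mL/hr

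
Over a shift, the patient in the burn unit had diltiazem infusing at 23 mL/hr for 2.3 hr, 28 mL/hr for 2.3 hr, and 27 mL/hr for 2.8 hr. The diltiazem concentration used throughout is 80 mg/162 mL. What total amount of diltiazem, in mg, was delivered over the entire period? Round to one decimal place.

95.3 mg

Concentration = 80 mg ÷ 162 mL = 0.4938272 mg/mL
Stage 1: 23 mL/hr × 2.3 hr = 52.9 mL → 52.9 mL × 0.4938272 mg/mL = 26.12346 mg
Stage 2: 28 mL/hr × 2.3 hr = 64.4 mL → 64.4 mL × 0.4938272 mg/mL = 31.80247 mg
Stage 3: 27 mL/hr × 2.8 hr = 75.6 mL → 75.6 mL × 0.4938272 mg/mL = 37.33333 mg
Total = 26.12346 + 31.80247 + 37.33333 = 95.25926 mg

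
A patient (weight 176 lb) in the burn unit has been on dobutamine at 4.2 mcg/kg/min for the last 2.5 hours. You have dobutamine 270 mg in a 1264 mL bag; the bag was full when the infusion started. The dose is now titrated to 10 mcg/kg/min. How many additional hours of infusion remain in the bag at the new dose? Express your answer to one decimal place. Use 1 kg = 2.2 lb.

Initial rate:
Weight = 176 lb ÷ 2.2 lb/kg = 80 kg
Dose = 4.2 mcg/kg/min × 80 kg = 336 mcg/min
336 mcg/min × 60 min/hr = 20160 mcg/hr
Concentration = 270 mg ÷ 1264 mL = 0.2136076 mg/mL = 213.6076 mcg/mL
Rate = 20160 mcg/hr ÷ 213.6076 mcg/mL = 94.37867 mL/hr
Volume infused so far = 94.37867 mL/hr × 2.5 hr = 235.9467 mL
Volume remaining = 1264 − 235.9467 = 1028.053 mL
New rate:
Dose = 10 mcg/kg/min × 80 kg = 800 mcg/min
800 mcg/min × 60 min/hr = 48000 mcg/hr
Rate = 48000 mcg/hr ÷ 213.6076 mcg/mL = 224.7111 mL/hr
Time remaining = 1028.053 mL ÷ 224.7111 mL/hr = 4.575 hr

4.6 hours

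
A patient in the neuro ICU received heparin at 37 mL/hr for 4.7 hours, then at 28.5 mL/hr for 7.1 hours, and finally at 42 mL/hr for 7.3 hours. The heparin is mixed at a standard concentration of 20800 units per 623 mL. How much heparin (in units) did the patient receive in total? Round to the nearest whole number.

Concentration = 20800 units ÷ 623 mL = 33.38684 units/mL
Stage 1: 37 mL/hr × 4.7 hr = 173.9 mL → 173.9 mL × 33.38684 units/mL = 5805.971 units
Stage 2: 28.5 mL/hr × 7.1 hr = 202.35 mL → 202.35 mL × 33.38684 units/mL = 6755.827 units
Stage 3: 42 mL/hr × 7.3 hr = 306.6 mL → 306.6 mL × 33.38684 units/mL = 10236.4 units
Total = 5805.971 + 6755.827 + 10236.4 = 22798.2 units

22798 units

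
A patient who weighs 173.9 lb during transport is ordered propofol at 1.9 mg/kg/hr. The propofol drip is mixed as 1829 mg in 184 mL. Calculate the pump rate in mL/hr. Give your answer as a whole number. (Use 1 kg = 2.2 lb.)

15 mL/hr

Weight = 173.9 lb ÷ 2.2 lb/kg = 79.04545 kg
Dose = 1.9 mg/kg/hr × 79.04545 kg = 150.1864 mg/hr
Concentration = 1829 mg ÷ 184 mL = 9.940217 mg/mL
Rate = 150.1864 mg/hr ÷ 9.940217 mg/mL = 15.10896 mL/hr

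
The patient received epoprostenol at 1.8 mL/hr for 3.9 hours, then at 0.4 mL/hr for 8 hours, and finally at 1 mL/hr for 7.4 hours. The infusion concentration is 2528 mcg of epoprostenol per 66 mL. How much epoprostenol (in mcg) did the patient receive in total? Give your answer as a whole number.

Concentration = 2528 mcg ÷ 66 mL = 38.30303 mcg/mL
Stage 1: 1.8 mL/hr × 3.9 hr = 7.02 mL → 7.02 mL × 38.30303 mcg/mL = 268.8873 mcg
Stage 2: 0.4 mL/hr × 8 hr = 3.2 mL → 3.2 mL × 38.30303 mcg/mL = 122.5697 mcg
Stage 3: 1 mL/hr × 7.4 hr = 7.4 mL → 7.4 mL × 38.30303 mcg/mL = 283.4424 mcg
Total = 268.8873 + 122.5697 + 283.4424 = 674.8994 mcg

675 mcg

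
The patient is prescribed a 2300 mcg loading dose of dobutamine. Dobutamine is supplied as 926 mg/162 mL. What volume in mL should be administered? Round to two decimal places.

Concentration = 926 mg ÷ 162 mL = 5.716049 mg/mL = 5716.049 mcg/mL
Volume = 2300 mcg ÷ 5716.049 mcg/mL = 0.4023758 mL

0.40 mL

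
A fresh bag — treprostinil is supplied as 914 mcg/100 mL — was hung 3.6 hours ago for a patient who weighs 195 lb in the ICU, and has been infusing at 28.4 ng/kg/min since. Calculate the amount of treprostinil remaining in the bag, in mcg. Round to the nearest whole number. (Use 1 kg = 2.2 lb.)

370 mcg

Weight = 195 lb ÷ 2.2 lb/kg = 88.63636 kg
Dose = 28.4 ng/kg/min × 88.63636 kg = 2517.273 ng/min
2517.273 ng/min × 60 min/hr = 151036.4 ng/hr
Concentration = 914 mcg ÷ 100 mL = 9.14 mcg/mL = 9140 ng/mL
Rate = 151036.4 ng/hr ÷ 9140 ng/mL = 16.52477 mL/hr
Volume infused = 16.52477 mL/hr × 3.6 hr = 59.48916 mL
Volume remaining = 100 − 59.48916 = 40.51084 mL
Drug remaining = 40.51084 mL × 9140 ng/mL = 370269.1 ng = 370.2691 mcg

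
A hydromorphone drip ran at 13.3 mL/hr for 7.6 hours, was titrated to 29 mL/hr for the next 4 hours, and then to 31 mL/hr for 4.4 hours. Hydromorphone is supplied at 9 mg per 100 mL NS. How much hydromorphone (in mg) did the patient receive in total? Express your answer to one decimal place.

31.8 mg

Concentration = 9 mg ÷ 100 mL = 0.09 mg/mL
Stage 1: 13.3 mL/hr × 7.6 hr = 101.08 mL → 101.08 mL × 0.09 mg/mL = 9.0972 mg
Stage 2: 29 mL/hr × 4 hr = 116 mL → 116 mL × 0.09 mg/mL = 10.44 mg
Stage 3: 31 mL/hr × 4.4 hr = 136.4 mL → 136.4 mL × 0.09 mg/mL = 12.276 mg
Total = 9.0972 + 10.44 + 12.276 = 31.8132 mg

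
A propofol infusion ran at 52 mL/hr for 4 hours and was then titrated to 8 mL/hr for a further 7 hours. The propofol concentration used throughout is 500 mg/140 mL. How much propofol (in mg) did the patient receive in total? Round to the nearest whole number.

943 mg

Concentration = 500 mg ÷ 140 mL = 3.571429 mg/mL
Stage 1: 52 mL/hr × 4 hr = 208 mL → 208 mL × 3.571429 mg/mL = 742.8571 mg
Stage 2: 8 mL/hr × 7 hr = 56 mL → 56 mL × 3.571429 mg/mL = 200 mg
Total = 742.8571 + 200 = 942.8571 mg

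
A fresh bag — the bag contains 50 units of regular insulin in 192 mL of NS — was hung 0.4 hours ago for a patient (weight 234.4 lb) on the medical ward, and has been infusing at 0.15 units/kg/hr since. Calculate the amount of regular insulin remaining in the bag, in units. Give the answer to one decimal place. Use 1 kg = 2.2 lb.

Weight = 234.4 lb ÷ 2.2 lb/kg = 106.5455 kg
Dose = 0.15 units/kg/hr × 106.5455 kg = 15.98182 units/hr
Concentration = 50 units ÷ 192 mL = 0.2604167 units/mL
Rate = 15.98182 units/hr ÷ 0.2604167 units/mL = 61.37018 mL/hr
Volume infused = 61.37018 mL/hr × 0.4 hr = 24.54807 mL
Volume remaining = 192 − 24.54807 = 167.4519 mL
Drug remaining = 167.4519 mL × 0.2604167 units/mL = 43.60727 units

43.6 units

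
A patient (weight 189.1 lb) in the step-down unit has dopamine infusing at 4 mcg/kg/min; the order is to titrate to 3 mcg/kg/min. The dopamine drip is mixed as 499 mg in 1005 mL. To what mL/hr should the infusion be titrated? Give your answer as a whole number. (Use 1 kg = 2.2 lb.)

31 mL/hr

Weight = 189.1 lb ÷ 2.2 lb/kg = 85.95455 kg
Dose = 3 mcg/kg/min × 85.95455 kg = 257.8636 mcg/min
257.8636 mcg/min × 60 min/hr = 15471.82 mcg/hr
Concentration = 499 mg ÷ 1005 mL = 0.4965174 mg/mL = 496.5174 mcg/mL
Rate = 15471.82 mcg/hr ÷ 496.5174 mcg/mL = 31.16068 mL/hr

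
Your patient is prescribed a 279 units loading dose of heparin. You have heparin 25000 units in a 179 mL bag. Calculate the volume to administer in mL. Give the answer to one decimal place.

2.0 mL

Concentration = 25000 units ÷ 179 mL = 139.6648 units/mL
Volume = 279 units ÷ 139.6648 units/mL = 1.99764 mL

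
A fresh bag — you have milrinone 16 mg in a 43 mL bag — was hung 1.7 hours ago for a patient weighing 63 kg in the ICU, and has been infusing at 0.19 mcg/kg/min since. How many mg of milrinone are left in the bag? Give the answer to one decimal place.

14.8 mg

Dose = 0.19 mcg/kg/min × 63 kg = 11.97 mcg/min
11.97 mcg/min × 60 min/hr = 718.2 mcg/hr
Concentration = 16 mg ÷ 43 mL = 0.372093 mg/mL = 372.093 mcg/mL
Rate = 718.2 mcg/hr ÷ 372.093 mcg/mL = 1.930163 mL/hr
Volume infused = 1.930163 mL/hr × 1.7 hr = 3.281276 mL
Volume remaining = 43 − 3.281276 = 39.71872 mL
Drug remaining = 39.71872 mL × 372.093 mcg/mL = 14779.06 mcg = 14.77906 mg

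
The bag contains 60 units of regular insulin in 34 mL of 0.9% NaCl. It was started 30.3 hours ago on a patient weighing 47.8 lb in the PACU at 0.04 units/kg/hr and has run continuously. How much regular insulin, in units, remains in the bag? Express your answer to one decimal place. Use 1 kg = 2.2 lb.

Weight = 47.8 lb ÷ 2.2 lb/kg = 21.72727 kg
Dose = 0.04 units/kg/hr × 21.72727 kg = 0.8690909 units/hr
Concentration = 60 units ÷ 34 mL = 1.764706 units/mL
Rate = 0.8690909 units/hr ÷ 1.764706 units/mL = 0.4924848 mL/hr
Volume infused = 0.4924848 mL/hr × 30.3 hr = 14.92229 mL
Volume remaining = 34 − 14.92229 = 19.07771 mL
Drug remaining = 19.07771 mL × 1.764706 units/mL = 33.66655 units

33.7 units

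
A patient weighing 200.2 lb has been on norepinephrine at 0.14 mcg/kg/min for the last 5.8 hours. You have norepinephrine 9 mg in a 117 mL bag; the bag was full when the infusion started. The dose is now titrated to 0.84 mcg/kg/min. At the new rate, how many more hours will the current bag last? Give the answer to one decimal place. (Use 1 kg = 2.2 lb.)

1.0 hours

Initial rate:
Weight = 200.2 lb ÷ 2.2 lb/kg = 91 kg
Dose = 0.14 mcg/kg/min × 91 kg = 12.74 mcg/min
12.74 mcg/min × 60 min/hr = 764.4 mcg/hr
Concentration = 9 mg ÷ 117 mL = 0.07692308 mg/mL = 76.92308 mcg/mL
Rate = 764.4 mcg/hr ÷ 76.92308 mcg/mL = 9.9372 mL/hr
Volume infused so far = 9.9372 mL/hr × 5.8 hr = 57.63576 mL
Volume remaining = 117 − 57.63576 = 59.36424 mL
New rate:
Dose = 0.84 mcg/kg/min × 91 kg = 76.44 mcg/min
76.44 mcg/min × 60 min/hr = 4586.4 mcg/hr
Rate = 4586.4 mcg/hr ÷ 76.92308 mcg/mL = 59.6232 mL/hr
Time remaining = 59.36424 mL ÷ 59.6232 mL/hr = 0.9956567 hr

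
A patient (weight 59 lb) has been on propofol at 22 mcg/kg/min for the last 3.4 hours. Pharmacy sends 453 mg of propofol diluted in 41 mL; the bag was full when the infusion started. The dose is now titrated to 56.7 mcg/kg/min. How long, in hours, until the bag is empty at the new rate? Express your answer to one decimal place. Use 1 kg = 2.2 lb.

3.6 hours

Initial rate:
Weight = 59 lb ÷ 2.2 lb/kg = 26.81818 kg
Dose = 22 mcg/kg/min × 26.81818 kg = 590 mcg/min
590 mcg/min × 60 min/hr = 35400 mcg/hr
Concentration = 453 mg ÷ 41 mL = 11.04878 mg/mL = 11048.78 mcg/mL
Rate = 35400 mcg/hr ÷ 11048.78 mcg/mL = 3.203974 mL/hr
Volume infused so far = 3.203974 mL/hr × 3.4 hr = 10.89351 mL
Volume remaining = 41 − 10.89351 = 30.10649 mL
New rate:
Dose = 56.7 mcg/kg/min × 26.81818 kg = 1520.591 mcg/min
1520.591 mcg/min × 60 min/hr = 91235.45 mcg/hr
Rate = 91235.45 mcg/hr ÷ 11048.78 mcg/mL = 8.257514 mL/hr
Time remaining = 30.10649 mL ÷ 8.257514 mL/hr = 3.645951 hr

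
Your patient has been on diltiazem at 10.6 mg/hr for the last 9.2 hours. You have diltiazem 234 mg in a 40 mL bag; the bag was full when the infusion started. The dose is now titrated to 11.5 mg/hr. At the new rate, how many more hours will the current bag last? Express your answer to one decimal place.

11.9 hours

Initial rate:
Concentration = 234 mg ÷ 40 mL = 5.85 mg/mL
Rate = 10.6 mg/hr ÷ 5.85 mg/mL = 1.811966 mL/hr
Volume infused so far = 1.811966 mL/hr × 9.2 hr = 16.67009 mL
Volume remaining = 40 − 16.67009 = 23.32991 mL
New rate:
Rate = 11.5 mg/hr ÷ 5.85 mg/mL = 1.965812 mL/hr
Time remaining = 23.32991 mL ÷ 1.965812 mL/hr = 11.86783 hr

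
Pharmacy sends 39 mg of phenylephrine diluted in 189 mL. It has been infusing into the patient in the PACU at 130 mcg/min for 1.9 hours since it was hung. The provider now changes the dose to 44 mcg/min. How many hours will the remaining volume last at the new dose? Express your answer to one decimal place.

Initial rate:
130 mcg/min × 60 min/hr = 7800 mcg/hr
Concentration = 39 mg ÷ 189 mL = 0.2063492 mg/mL = 206.3492 mcg/mL
Rate = 7800 mcg/hr ÷ 206.3492 mcg/mL = 37.8 mL/hr
Volume infused so far = 37.8 mL/hr × 1.9 hr = 71.82 mL
Volume remaining = 189 − 71.82 = 117.18 mL
New rate:
44 mcg/min × 60 min/hr = 2640 mcg/hr
Rate = 2640 mcg/hr ÷ 206.3492 mcg/mL = 12.79385 mL/hr
Time remaining = 117.18 mL ÷ 12.79385 mL/hr = 9.159091 hr

9.2 hours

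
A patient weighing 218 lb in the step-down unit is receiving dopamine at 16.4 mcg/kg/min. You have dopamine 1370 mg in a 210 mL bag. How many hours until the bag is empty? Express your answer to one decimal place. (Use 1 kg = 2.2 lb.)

14.1 hours

Weight = 218 lb ÷ 2.2 lb/kg = 99.09091 kg
Dose = 16.4 mcg/kg/min × 99.09091 kg = 1625.091 mcg/min
1625.091 mcg/min × 60 min/hr = 97505.45 mcg/hr
Concentration = 1370 mg ÷ 210 mL = 6.52381 mg/mL = 6523.81 mcg/mL
Rate = 97505.45 mcg/hr ÷ 6523.81 mcg/mL = 14.94609 mL/hr
Duration = 210 mL ÷ 14.94609 mL/hr = 14.0505 hr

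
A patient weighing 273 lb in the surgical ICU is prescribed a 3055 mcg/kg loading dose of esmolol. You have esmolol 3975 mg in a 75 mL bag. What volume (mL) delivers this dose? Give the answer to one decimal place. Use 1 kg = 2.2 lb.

7.2 mL

Weight = 273 lb ÷ 2.2 lb/kg = 124.0909 kg
Dose = 3055 mcg/kg × 124.0909 kg = 379097.7 mcg
Concentration = 3975 mg ÷ 75 mL = 53 mg/mL = 53000 mcg/mL
Volume = 379097.7 mcg ÷ 53000 mcg/mL = 7.152787 mL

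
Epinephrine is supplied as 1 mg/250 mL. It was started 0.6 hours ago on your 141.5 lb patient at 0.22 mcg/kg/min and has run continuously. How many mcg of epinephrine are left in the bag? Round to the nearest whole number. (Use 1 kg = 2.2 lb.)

491 mcg

Weight = 141.5 lb ÷ 2.2 lb/kg = 64.31818 kg
Dose = 0.22 mcg/kg/min × 64.31818 kg = 14.15 mcg/min
14.15 mcg/min × 60 min/hr = 849 mcg/hr
Concentration = 1 mg ÷ 250 mL = 0.004 mg/mL = 4 mcg/mL
Rate = 849 mcg/hr ÷ 4 mcg/mL = 212.25 mL/hr
Volume infused = 212.25 mL/hr × 0.6 hr = 127.35 mL
Volume remaining = 250 − 127.35 = 122.65 mL
Drug remaining = 122.65 mL × 4 mcg/mL = 490.6 mcg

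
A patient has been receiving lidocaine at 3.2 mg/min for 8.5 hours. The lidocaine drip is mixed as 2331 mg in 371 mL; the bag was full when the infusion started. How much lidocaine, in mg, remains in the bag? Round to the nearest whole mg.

699 mg

3.2 mg/min × 60 min/hr = 192 mg/hr
Concentration = 2331 mg ÷ 371 mL = 6.283019 mg/mL
Rate = 192 mg/hr ÷ 6.283019 mg/mL = 30.55856 mL/hr
Volume infused = 30.55856 mL/hr × 8.5 hr = 259.7477 mL
Volume remaining = 371 − 259.7477 = 111.2523 mL
Drug remaining = 111.2523 mL × 6.283019 mg/mL = 699 mg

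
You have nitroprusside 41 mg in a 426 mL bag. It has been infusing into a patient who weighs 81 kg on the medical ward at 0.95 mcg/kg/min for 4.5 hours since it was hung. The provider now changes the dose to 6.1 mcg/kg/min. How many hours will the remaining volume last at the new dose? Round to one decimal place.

Initial rate:
Dose = 0.95 mcg/kg/min × 81 kg = 76.95 mcg/min
76.95 mcg/min × 60 min/hr = 4617 mcg/hr
Concentration = 41 mg ÷ 426 mL = 0.09624413 mg/mL = 96.24413 mcg/mL
Rate = 4617 mcg/hr ÷ 96.24413 mcg/mL = 47.97176 mL/hr
Volume infused so far = 47.97176 mL/hr × 4.5 hr = 215.8729 mL
Volume remaining = 426 − 215.8729 = 210.1271 mL
New rate:
Dose = 6.1 mcg/kg/min × 81 kg = 494.1 mcg/min
494.1 mcg/min × 60 min/hr = 29646 mcg/hr
Rate = 29646 mcg/hr ÷ 96.24413 mcg/mL = 308.0292 mL/hr
Time remaining = 210.1271 mL ÷ 308.0292 mL/hr = 0.6821662 hr

0.7 hours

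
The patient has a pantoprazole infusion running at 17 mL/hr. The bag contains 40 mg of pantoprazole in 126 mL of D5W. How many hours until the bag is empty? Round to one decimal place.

Duration = 126 mL ÷ 17 mL/hr = 7.411765 hr

7.4 hours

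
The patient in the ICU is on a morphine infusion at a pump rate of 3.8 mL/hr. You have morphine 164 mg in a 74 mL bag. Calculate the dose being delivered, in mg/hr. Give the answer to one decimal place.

8.4 mg/hr

Concentration = 164 mg ÷ 74 mL = 2.216216 mg/mL
Drug rate = 3.8 mL/hr × 2.216216 mg/mL = 8.421622 mg/hr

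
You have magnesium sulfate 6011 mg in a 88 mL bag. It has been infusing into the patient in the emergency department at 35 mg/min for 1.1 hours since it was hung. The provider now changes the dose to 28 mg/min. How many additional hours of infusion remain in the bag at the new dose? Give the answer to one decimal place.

2.2 hours

Initial rate:
35 mg/min × 60 min/hr = 2100 mg/hr
Concentration = 6011 mg ÷ 88 mL = 68.30682 mg/mL
Rate = 2100 mg/hr ÷ 68.30682 mg/mL = 30.74364 mL/hr
Volume infused so far = 30.74364 mL/hr × 1.1 hr = 33.818 mL
Volume remaining = 88 − 33.818 = 54.182 mL
New rate:
28 mg/min × 60 min/hr = 1680 mg/hr
Rate = 1680 mg/hr ÷ 68.30682 mg/mL = 24.59491 mL/hr
Time remaining = 54.182 mL ÷ 24.59491 mL/hr = 2.202976 hr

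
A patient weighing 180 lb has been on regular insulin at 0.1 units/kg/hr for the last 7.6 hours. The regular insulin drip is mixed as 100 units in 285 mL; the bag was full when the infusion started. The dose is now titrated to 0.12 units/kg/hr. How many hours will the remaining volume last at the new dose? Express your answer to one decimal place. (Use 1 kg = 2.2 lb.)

Initial rate:
Weight = 180 lb ÷ 2.2 lb/kg = 81.81818 kg
Dose = 0.1 units/kg/hr × 81.81818 kg = 8.181818 units/hr
Concentration = 100 units ÷ 285 mL = 0.3508772 units/mL
Rate = 8.181818 units/hr ÷ 0.3508772 units/mL = 23.31818 mL/hr
Volume infused so far = 23.31818 mL/hr × 7.6 hr = 177.2182 mL
Volume remaining = 285 − 177.2182 = 107.7818 mL
New rate:
Dose = 0.12 units/kg/hr × 81.81818 kg = 9.818182 units/hr
Rate = 9.818182 units/hr ÷ 0.3508772 units/mL = 27.98182 mL/hr
Time remaining = 107.7818 mL ÷ 27.98182 mL/hr = 3.851852 hr

3.9 hours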